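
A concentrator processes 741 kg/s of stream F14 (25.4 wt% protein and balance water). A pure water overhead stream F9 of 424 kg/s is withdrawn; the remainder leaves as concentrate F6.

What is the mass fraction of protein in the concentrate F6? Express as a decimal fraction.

protein is not removed: 741×0.254 = 188.21 kg/s of protein enters F6.
Concentrate = 741 − 424 = 317 kg/s.
Mass fraction = 188.21/317 = 0.594.

0.594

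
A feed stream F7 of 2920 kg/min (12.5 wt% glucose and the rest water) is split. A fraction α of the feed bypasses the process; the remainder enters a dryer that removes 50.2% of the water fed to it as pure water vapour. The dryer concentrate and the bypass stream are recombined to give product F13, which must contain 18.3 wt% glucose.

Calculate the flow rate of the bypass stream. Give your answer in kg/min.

813.1 kg/min

All 2920×0.125 = 365 kg/min of glucose reaches F13, so F13 = 365/0.183 = 1994.5 kg/min and vapour = 925.46 kg/min.
The evaporator receives (1−α)·2920 of feed at 0.875 water and removes 0.502 of that water:
0.502×0.875×(1−α)×2920 = 925.46
(1−α) = 925.46/1282.6 = 0.7215;  α = 0.2785.
Bypass flow = 0.2785×2920 = 813.08 kg/min.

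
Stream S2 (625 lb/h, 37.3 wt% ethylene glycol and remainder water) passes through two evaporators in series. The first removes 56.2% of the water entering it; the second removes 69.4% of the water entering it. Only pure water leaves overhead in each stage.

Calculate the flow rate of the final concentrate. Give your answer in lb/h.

water in feed = 625×0.627 = 391.88 lb/h.
After stage 1: water left = (1−0.562)×391.88 = 171.64; stream total = 404.77 lb/h.
After stage 2: water left = (1−0.694)×171.64 = 52.522; final concentrate = 285.65 lb/h.

285.6 lb/h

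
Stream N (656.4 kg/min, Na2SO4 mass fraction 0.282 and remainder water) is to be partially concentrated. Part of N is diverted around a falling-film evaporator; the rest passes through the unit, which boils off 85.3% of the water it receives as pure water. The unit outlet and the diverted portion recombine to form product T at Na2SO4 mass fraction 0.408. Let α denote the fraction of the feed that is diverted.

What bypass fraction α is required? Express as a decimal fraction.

All 656.4×0.282 = 185.1 kg/min of Na2SO4 reaches T, so T = 185.1/0.408 = 453.69 kg/min and vapour = 202.71 kg/min.
The evaporator receives (1−α)·656.4 of feed at 0.718 water and removes 0.853 of that water:
0.853×0.718×(1−α)×656.4 = 202.71
(1−α) = 202.71/402.01 = 0.5042;  α = 0.4958.

0.496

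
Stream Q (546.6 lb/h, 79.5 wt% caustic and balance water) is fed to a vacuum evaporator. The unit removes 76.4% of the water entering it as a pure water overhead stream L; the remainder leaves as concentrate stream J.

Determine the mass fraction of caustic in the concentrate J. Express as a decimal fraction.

0.943

caustic is not removed: 546.6×0.795 = 434.55 lb/h of caustic enters J.
water entering = 546.6×0.205 = 112.05 lb/h; overhead removed = 0.764×112.05 = 85.608 lb/h.
Concentrate = 546.6 − 85.608 = 460.99 lb/h.
Mass fraction = 434.55/460.99 = 0.943.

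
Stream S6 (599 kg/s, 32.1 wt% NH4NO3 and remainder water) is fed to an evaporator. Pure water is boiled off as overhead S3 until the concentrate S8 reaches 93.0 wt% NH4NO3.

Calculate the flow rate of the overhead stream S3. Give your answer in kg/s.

NH4NO3 is conserved: 599×0.321 = 192.28 kg/s all reports to the concentrate.
Concentrate = 192.28/(target fraction) = 206.75 kg/s.
Overhead = 599 − 206.75 = 392.25 kg/s.

392.2 kg/s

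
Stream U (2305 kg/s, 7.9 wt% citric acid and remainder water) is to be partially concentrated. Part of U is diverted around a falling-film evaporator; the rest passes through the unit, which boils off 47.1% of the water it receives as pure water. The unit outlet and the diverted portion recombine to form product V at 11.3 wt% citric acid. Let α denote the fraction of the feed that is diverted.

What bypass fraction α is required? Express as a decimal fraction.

All 2305×0.079 = 182.09 kg/s of citric acid reaches V, so V = 182.09/0.113 = 1611.5 kg/s and vapour = 693.54 kg/s.
The evaporator receives (1−α)·2305 of feed at 0.921 water and removes 0.471 of that water:
0.471×0.921×(1−α)×2305 = 693.54
(1−α) = 693.54/999.89 = 0.6936;  α = 0.3064.

0.306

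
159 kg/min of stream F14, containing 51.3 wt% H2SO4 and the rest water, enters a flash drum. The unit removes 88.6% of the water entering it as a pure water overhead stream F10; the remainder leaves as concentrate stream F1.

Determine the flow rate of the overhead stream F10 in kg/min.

water entering = 159×0.487 = 77.433 kg/min; overhead removed = 0.886×77.433 = 68.606 kg/min.

68.61 kg/min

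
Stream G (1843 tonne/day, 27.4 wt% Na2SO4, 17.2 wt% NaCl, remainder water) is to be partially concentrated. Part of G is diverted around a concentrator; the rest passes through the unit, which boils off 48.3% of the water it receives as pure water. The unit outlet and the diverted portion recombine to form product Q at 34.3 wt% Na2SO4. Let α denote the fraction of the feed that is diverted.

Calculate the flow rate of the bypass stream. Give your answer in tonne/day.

457.4 tonne/day

All 1843×0.274 = 504.98 tonne/day of Na2SO4 reaches Q, so Q = 504.98/0.343 = 1472.3 tonne/day and vapour = 370.75 tonne/day.
The evaporator receives (1−α)·1843 of feed at 0.554 water and removes 0.483 of that water:
0.483×0.554×(1−α)×1843 = 370.75
(1−α) = 370.75/493.15 = 0.7518;  α = 0.2482.
Bypass flow = 0.2482×1843 = 457.45 tonne/day.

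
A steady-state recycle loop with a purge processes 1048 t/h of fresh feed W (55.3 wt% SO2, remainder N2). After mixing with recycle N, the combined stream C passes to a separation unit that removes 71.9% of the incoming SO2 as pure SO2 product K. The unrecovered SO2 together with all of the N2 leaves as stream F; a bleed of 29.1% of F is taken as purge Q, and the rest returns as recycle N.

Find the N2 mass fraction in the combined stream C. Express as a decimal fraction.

0.6899

N2 enters only via W and leaves only via the purge: 1048×0.447 = 0.291×(N2 in F), and the separation unit passes all N2, so N2 in C = N2 in F = 1609.8 t/h.
SO2 in C: m_A = 1048×0.553 + (1−0.291)·(1−0.719)·m_A, so m_A = 579.54/0.8008 = 723.73 t/h.
C = 723.73 + 1609.8 = 2333.5 t/h.
N2 fraction in C = 1609.8/2333.5 = 0.6899.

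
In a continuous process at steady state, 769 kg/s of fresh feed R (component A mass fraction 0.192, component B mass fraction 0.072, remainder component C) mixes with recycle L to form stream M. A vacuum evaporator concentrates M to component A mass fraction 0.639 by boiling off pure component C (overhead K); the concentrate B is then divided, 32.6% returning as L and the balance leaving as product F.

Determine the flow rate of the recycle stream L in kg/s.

111.8 kg/s

Overall component A balance (none leaves overhead): component A in fresh feed = component A in product, i.e. 769×0.192 = (1−0.326)·B·0.639.
B = 147.65/(0.639×0.674) = 342.82 kg/s.
Recycle L = 0.326×342.82 = 111.76 kg/s.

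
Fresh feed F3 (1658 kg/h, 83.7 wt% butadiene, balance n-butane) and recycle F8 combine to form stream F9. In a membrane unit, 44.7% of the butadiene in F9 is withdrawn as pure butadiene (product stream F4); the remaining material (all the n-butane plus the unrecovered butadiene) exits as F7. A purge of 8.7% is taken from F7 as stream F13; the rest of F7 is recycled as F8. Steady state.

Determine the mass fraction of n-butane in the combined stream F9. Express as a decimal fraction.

n-butane enters only via F3 and leaves only via the purge: 1658×0.163 = 0.087×(n-butane in F7), and the membrane unit passes all n-butane, so n-butane in F9 = n-butane in F7 = 3106.4 kg/h.
butadiene in F9: m_A = 1658×0.837 + (1−0.087)·(1−0.447)·m_A, so m_A = 1387.7/0.4951 = 2802.9 kg/h.
F9 = 2802.9 + 3106.4 = 5909.3 kg/h.
n-butane fraction in F9 = 3106.4/5909.3 = 0.526.

0.526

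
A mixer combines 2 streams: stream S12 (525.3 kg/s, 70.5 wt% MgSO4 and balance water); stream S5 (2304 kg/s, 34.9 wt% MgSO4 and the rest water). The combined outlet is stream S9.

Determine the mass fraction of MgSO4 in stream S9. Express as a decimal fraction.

Total flow out = 525.3 + 2304 = 2829.3 kg/s.
MgSO4 in = 525.3×0.705 + 2304×0.349 = 1174.4 kg/s.
MgSO4 mass fraction in S9 = 1174.4/2829.3 = 0.415.

0.415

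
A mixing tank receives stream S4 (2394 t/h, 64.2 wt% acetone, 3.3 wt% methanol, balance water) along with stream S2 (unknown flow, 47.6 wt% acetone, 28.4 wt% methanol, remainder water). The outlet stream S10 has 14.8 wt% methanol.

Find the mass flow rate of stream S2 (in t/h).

Let S2 be the unknown flow. Total out = 2394 + S2.
methanol balance: 79.002 + 0.284·S2 = 0.148·(2394 + S2)
(0.284 − 0.148)·S2 = 0.148×2394 − 79.002 = 275.31
S2 = 275.31 / 0.136 = 2024.3 t/h

2024 t/h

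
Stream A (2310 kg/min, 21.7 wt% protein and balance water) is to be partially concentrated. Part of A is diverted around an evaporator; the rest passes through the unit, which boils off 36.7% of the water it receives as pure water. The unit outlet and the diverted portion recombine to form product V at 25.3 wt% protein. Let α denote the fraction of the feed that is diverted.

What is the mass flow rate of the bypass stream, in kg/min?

1166 kg/min

All 2310×0.217 = 501.27 kg/min of protein reaches V, so V = 501.27/0.253 = 1981.3 kg/min and vapour = 328.7 kg/min.
The evaporator receives (1−α)·2310 of feed at 0.783 water and removes 0.367 of that water:
0.367×0.783×(1−α)×2310 = 328.7
(1−α) = 328.7/663.8 = 0.4952;  α = 0.5048.
Bypass flow = 0.5048×2310 = 1166.2 kg/min.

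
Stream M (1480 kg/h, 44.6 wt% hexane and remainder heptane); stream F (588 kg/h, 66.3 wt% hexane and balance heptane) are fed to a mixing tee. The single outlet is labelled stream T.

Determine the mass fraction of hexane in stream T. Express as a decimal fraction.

0.508

Total flow out = 1480 + 588 = 2068 kg/h.
hexane in = 1480×0.446 + 588×0.663 = 1049.9 kg/h.
hexane mass fraction in T = 1049.9/2068 = 0.508.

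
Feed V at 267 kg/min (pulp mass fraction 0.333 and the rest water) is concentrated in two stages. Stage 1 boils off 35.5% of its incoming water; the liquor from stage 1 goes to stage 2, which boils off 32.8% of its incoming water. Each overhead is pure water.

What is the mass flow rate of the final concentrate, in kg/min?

166.1 kg/min

water in feed = 267×0.667 = 178.09 kg/min.
After stage 1: water left = (1−0.355)×178.09 = 114.87; stream total = 203.78 kg/min.
After stage 2: water left = (1−0.328)×114.87 = 77.191; final concentrate = 166.1 kg/min.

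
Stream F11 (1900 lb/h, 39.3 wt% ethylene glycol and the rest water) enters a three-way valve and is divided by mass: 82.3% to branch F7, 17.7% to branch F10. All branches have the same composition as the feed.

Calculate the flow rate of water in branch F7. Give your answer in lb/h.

Branch F7 total = 0.823×1900 = 1563.7 lb/h.
water in F7 = 0.607×1563.7 = 949.17 lb/h.

949.2 lb/h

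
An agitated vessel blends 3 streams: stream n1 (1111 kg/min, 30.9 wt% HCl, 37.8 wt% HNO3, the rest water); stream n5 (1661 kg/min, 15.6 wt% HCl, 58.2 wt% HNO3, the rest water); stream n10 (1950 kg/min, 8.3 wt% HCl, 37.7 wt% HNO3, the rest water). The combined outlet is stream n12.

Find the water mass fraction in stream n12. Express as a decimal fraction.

0.3888

Total flow out = 1111 + 1661 + 1950 = 4722 kg/min.
water in = 1111×0.313 + 1661×0.262 + 1950×0.540 = 1835.9 kg/min.
water mass fraction in n12 = 1835.9/4722 = 0.3888.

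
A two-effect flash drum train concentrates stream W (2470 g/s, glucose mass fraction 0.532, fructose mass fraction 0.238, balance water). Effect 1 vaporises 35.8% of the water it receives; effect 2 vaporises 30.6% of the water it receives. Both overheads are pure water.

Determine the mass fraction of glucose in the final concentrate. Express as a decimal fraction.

0.610

water in feed = 2470×0.230 = 568.1 g/s.
After stage 1: water left = (1−0.358)×568.1 = 364.72; stream total = 2266.6 g/s.
After stage 2: water left = (1−0.306)×364.72 = 253.12; final concentrate = 2155 g/s.
glucose fraction = 1314/2155 = 0.610.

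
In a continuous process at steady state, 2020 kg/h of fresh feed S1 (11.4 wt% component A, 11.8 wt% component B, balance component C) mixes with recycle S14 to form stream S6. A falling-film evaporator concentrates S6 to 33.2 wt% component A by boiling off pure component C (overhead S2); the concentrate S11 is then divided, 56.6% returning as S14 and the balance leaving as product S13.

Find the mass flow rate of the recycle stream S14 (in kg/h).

904.6 kg/h

Overall component A balance (none leaves overhead): component A in fresh feed = component A in product, i.e. 2020×0.114 = (1−0.566)·S11·0.332.
S11 = 230.28/(0.332×0.434) = 1598.2 kg/h.
Recycle S14 = 0.566×1598.2 = 904.58 kg/h.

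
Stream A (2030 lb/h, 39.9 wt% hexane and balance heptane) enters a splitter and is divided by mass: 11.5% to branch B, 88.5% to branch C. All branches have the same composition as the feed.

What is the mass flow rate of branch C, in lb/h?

1797 lb/h

Branch C flow = 0.885×2030 = 1796.5 lb/h.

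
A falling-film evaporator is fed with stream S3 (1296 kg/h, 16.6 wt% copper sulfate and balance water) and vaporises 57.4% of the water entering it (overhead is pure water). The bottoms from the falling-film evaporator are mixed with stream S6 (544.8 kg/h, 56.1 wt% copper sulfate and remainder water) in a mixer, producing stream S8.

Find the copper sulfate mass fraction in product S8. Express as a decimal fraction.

0.4267

Vapour removed = 0.574×0.834×1296 = 620.42 kg/h; concentrate = 675.58 kg/h.
copper sulfate reaching the mixer = 215.14 (from concentrate) + 544.8×0.561 = 520.77 kg/h.
Product flow = 675.58 + 544.8 = 1220.4 kg/h; copper sulfate fraction = 0.4267.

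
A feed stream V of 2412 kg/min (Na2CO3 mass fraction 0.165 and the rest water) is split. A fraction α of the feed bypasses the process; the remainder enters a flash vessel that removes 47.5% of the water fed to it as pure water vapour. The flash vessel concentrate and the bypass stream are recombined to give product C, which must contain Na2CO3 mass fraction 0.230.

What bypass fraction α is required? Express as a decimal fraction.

0.287

All 2412×0.165 = 397.98 kg/min of Na2CO3 reaches C, so C = 397.98/0.230 = 1730.3 kg/min and vapour = 681.65 kg/min.
The evaporator receives (1−α)·2412 of feed at 0.835 water and removes 0.475 of that water:
0.475×0.835×(1−α)×2412 = 681.65
(1−α) = 681.65/956.66 = 0.7125;  α = 0.2875.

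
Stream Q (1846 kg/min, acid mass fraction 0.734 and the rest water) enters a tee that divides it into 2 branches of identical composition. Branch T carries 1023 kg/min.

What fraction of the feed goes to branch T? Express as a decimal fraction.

Fraction to T = 1023/1846 = 0.5542.

0.554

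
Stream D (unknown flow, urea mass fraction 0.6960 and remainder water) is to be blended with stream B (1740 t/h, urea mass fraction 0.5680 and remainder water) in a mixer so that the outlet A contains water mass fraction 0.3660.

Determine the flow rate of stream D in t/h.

1852 t/h

Let D be the unknown flow. Total out = 1740 + D.
water balance: 751.68 + 0.304·D = 0.366·(1740 + D)
(0.304 − 0.366)·D = 0.366×1740 − 751.68 = -114.84
D = -114.84 / -0.062 = 1852.3 t/h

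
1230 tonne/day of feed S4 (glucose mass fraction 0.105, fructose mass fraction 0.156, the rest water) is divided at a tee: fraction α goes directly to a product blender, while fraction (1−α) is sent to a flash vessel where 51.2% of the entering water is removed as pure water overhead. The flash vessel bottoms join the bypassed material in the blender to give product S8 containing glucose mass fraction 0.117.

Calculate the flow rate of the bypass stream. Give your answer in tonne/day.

896.6 tonne/day

All 1230×0.105 = 129.15 tonne/day of glucose reaches S8, so S8 = 129.15/0.117 = 1103.8 tonne/day and vapour = 126.15 tonne/day.
The evaporator receives (1−α)·1230 of feed at 0.739 water and removes 0.512 of that water:
0.512×0.739×(1−α)×1230 = 126.15
(1−α) = 126.15/465.39 = 0.2711;  α = 0.7289.
Bypass flow = 0.7289×1230 = 896.58 tonne/day.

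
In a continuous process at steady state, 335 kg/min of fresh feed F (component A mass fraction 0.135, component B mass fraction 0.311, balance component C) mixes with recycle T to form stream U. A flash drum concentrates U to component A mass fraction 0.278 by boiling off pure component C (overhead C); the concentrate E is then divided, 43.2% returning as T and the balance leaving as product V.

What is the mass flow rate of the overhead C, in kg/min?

Overall component A balance (none leaves overhead): component A in fresh feed = component A in product, i.e. 335×0.135 = (1−0.432)·E·0.278.
E = 45.225/(0.278×0.568) = 286.41 kg/min.
Recycle T = 0.432×286.41 = 123.73 kg/min.
Combined feed U = 335 + 123.73 = 458.73 kg/min.
Overhead C = U − E = 458.73 − 286.41 = 172.32 kg/min.

172.3 kg/min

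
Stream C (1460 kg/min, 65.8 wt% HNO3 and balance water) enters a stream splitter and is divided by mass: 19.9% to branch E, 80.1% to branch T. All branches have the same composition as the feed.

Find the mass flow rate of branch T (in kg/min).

1169 kg/min

Branch T flow = 0.801×1460 = 1169.5 kg/min.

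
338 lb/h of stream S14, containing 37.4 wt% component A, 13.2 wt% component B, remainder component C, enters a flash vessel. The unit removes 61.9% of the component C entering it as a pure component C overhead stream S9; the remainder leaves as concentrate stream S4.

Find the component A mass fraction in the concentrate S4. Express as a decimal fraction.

0.5387

component A is not removed: 338×0.374 = 126.41 lb/h of component A enters S4.
component C entering = 338×0.494 = 166.97 lb/h; overhead removed = 0.619×166.97 = 103.36 lb/h.
Concentrate = 338 − 103.36 = 234.64 lb/h.
Mass fraction = 126.41/234.64 = 0.5387.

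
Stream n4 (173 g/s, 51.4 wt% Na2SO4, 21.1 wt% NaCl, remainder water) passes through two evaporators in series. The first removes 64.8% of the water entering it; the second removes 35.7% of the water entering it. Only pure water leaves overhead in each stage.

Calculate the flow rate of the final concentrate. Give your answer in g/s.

water in feed = 173×0.275 = 47.575 g/s.
After stage 1: water left = (1−0.648)×47.575 = 16.746; stream total = 142.17 g/s.
After stage 2: water left = (1−0.357)×16.746 = 10.768; final concentrate = 136.19 g/s.

136.2 g/s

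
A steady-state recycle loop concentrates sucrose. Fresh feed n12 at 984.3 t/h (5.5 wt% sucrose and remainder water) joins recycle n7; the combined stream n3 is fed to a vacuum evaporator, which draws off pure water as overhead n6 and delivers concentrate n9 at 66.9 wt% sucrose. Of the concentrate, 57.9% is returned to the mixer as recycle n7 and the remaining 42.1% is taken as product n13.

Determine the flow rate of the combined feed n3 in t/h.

1096 t/h

Overall sucrose balance (none leaves overhead): sucrose in fresh feed = sucrose in product, i.e. 984.3×0.055 = (1−0.579)·n9·0.669.
n9 = 54.136/(0.669×0.421) = 192.21 t/h.
Recycle n7 = 0.579×192.21 = 111.29 t/h.
Combined feed n3 = 984.3 + 111.29 = 1095.6 t/h.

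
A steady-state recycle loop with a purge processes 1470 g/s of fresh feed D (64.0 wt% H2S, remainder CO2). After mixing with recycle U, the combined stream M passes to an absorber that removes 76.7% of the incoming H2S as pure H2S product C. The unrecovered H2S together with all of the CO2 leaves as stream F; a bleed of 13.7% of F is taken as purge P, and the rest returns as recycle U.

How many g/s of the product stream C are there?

903.2 g/s

H2S in M: m_A = 1470×0.640 + (1−0.137)·(1−0.767)·m_A, so m_A = 940.8/0.7989 = 1177.6 g/s.
Product C = 0.767×1177.6 = 903.21 g/s.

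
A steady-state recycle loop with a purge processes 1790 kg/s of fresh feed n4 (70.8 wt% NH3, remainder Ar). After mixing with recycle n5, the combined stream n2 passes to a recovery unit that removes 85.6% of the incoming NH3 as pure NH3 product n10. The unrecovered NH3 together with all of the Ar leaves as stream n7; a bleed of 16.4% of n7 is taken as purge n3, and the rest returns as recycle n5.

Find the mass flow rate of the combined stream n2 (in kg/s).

4628 kg/s

Ar enters only via n4 and leaves only via the purge: 1790×0.292 = 0.164×(Ar in n7), and the recovery unit passes all Ar, so Ar in n2 = Ar in n7 = 3187.1 kg/s.
NH3 in n2: m_A = 1790×0.708 + (1−0.164)·(1−0.856)·m_A, so m_A = 1267.3/0.8796 = 1440.8 kg/s.
n2 = 1440.8 + 3187.1 = 4627.8 kg/s.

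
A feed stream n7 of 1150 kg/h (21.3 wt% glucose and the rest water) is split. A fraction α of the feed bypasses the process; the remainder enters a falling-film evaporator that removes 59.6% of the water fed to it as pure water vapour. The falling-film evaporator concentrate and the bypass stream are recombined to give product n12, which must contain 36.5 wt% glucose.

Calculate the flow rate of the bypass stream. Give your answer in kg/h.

129 kg/h

All 1150×0.213 = 244.95 kg/h of glucose reaches n12, so n12 = 244.95/0.365 = 671.1 kg/h and vapour = 478.9 kg/h.
The evaporator receives (1−α)·1150 of feed at 0.787 water and removes 0.596 of that water:
0.596×0.787×(1−α)×1150 = 478.9
(1−α) = 478.9/539.41 = 0.8878;  α = 0.1122.
Bypass flow = 0.1122×1150 = 129 kg/h.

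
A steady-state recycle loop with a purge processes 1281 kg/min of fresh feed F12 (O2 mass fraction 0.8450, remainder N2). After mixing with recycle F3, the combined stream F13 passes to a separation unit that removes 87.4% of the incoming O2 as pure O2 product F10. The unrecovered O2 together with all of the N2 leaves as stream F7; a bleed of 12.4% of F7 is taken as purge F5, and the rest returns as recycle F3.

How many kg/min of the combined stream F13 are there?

2818 kg/min

N2 enters only via F12 and leaves only via the purge: 1281×0.155 = 0.124×(N2 in F7), and the separation unit passes all N2, so N2 in F13 = N2 in F7 = 1601.2 kg/min.
O2 in F13: m_A = 1281×0.845 + (1−0.124)·(1−0.874)·m_A, so m_A = 1082.4/0.8896 = 1216.7 kg/min.
F13 = 1216.7 + 1601.2 = 2818 kg/min.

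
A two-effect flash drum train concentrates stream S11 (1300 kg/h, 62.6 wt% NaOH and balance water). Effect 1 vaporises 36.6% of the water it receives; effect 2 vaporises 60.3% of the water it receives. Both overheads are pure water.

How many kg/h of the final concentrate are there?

936.2 kg/h

water in feed = 1300×0.374 = 486.2 kg/h.
After stage 1: water left = (1−0.366)×486.2 = 308.25; stream total = 1122.1 kg/h.
After stage 2: water left = (1−0.603)×308.25 = 122.38; final concentrate = 936.18 kg/h.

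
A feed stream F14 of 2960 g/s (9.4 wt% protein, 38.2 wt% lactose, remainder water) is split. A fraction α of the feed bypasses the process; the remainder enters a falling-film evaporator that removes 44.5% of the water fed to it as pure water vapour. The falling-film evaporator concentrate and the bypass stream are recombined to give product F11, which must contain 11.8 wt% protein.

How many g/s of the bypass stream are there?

All 2960×0.094 = 278.24 g/s of protein reaches F11, so F11 = 278.24/0.118 = 2358 g/s and vapour = 602.03 g/s.
The evaporator receives (1−α)·2960 of feed at 0.524 water and removes 0.445 of that water:
0.445×0.524×(1−α)×2960 = 602.03
(1−α) = 602.03/690.21 = 0.8722;  α = 0.1278.
Bypass flow = 0.1278×2960 = 378.16 g/s.

378.2 g/s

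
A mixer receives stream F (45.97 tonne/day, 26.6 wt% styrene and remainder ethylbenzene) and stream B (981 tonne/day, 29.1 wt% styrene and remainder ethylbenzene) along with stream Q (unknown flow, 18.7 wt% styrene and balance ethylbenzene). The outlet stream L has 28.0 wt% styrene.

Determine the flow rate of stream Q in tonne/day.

Let Q be the unknown flow. Total out = 1027 + Q.
styrene balance: 297.7 + 0.187·Q = 0.280·(1027 + Q)
(0.187 − 0.280)·Q = 0.280×1027 − 297.7 = -10.147
Q = -10.147 / -0.093 = 109.11 tonne/day

109.1 tonne/day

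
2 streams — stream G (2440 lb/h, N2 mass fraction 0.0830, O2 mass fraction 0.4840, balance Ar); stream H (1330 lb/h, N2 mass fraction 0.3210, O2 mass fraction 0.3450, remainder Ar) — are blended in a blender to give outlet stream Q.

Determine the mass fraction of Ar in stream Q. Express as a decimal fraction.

0.3981

Total flow out = 2440 + 1330 = 3770 lb/h.
Ar in = 2440×0.433 + 1330×0.334 = 1500.7 lb/h.
Ar mass fraction in Q = 1500.7/3770 = 0.3981.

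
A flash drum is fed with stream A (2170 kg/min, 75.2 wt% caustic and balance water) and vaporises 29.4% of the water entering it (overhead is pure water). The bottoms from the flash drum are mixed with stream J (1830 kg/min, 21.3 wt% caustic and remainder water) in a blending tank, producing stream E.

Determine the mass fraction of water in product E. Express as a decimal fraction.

Vapour removed = 0.294×0.248×2170 = 158.22 kg/min; concentrate = 2011.8 kg/min.
water reaching the mixer = 379.94 (from concentrate) + 1830×0.787 = 1820.2 kg/min.
Product flow = 2011.8 + 1830 = 3841.8 kg/min; water fraction = 0.474.

0.474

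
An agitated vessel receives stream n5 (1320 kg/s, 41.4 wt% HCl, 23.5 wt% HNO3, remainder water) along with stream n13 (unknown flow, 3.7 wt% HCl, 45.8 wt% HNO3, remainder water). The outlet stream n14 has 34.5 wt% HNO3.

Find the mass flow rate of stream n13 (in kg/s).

Let n13 be the unknown flow. Total out = 1320 + n13.
HNO3 balance: 310.2 + 0.458·n13 = 0.345·(1320 + n13)
(0.458 − 0.345)·n13 = 0.345×1320 − 310.2 = 145.2
n13 = 145.2 / 0.113 = 1285 kg/s

1285 kg/s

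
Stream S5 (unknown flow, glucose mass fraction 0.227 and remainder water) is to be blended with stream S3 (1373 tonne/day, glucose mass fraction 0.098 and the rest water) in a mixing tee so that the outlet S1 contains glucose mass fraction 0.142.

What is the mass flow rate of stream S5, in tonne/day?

710.7 tonne/day

Let S5 be the unknown flow. Total out = 1373 + S5.
glucose balance: 134.55 + 0.227·S5 = 0.142·(1373 + S5)
(0.227 − 0.142)·S5 = 0.142×1373 − 134.55 = 60.412
S5 = 60.412 / 0.085 = 710.73 tonne/day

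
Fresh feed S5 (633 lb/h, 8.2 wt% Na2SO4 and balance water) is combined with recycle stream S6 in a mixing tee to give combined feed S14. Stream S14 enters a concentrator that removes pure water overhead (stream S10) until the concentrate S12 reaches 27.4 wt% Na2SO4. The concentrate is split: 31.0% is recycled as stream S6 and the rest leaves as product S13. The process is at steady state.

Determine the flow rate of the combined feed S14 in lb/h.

Overall Na2SO4 balance (none leaves overhead): Na2SO4 in fresh feed = Na2SO4 in product, i.e. 633×0.082 = (1−0.310)·S12·0.274.
S12 = 51.906/(0.274×0.690) = 274.55 lb/h.
Recycle S6 = 0.310×274.55 = 85.11 lb/h.
Combined feed S14 = 633 + 85.11 = 718.11 lb/h.

718.1 lb/h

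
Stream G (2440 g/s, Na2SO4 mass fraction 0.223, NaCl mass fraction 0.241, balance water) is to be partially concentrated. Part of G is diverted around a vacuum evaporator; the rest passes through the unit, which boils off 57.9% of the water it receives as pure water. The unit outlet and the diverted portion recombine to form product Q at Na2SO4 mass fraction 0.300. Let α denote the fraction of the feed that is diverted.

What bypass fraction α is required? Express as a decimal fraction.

0.173

All 2440×0.223 = 544.12 g/s of Na2SO4 reaches Q, so Q = 544.12/0.300 = 1813.7 g/s and vapour = 626.27 g/s.
The evaporator receives (1−α)·2440 of feed at 0.536 water and removes 0.579 of that water:
0.579×0.536×(1−α)×2440 = 626.27
(1−α) = 626.27/757.24 = 0.8270;  α = 0.1730.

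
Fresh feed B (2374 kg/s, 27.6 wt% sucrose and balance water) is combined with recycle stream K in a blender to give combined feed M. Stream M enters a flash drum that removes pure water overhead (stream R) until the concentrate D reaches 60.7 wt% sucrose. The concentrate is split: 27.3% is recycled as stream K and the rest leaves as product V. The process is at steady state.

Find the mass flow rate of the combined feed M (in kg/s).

Overall sucrose balance (none leaves overhead): sucrose in fresh feed = sucrose in product, i.e. 2374×0.276 = (1−0.273)·D·0.607.
D = 655.22/(0.607×0.727) = 1484.8 kg/s.
Recycle K = 0.273×1484.8 = 405.35 kg/s.
Combined feed M = 2374 + 405.35 = 2779.3 kg/s.

2779 kg/s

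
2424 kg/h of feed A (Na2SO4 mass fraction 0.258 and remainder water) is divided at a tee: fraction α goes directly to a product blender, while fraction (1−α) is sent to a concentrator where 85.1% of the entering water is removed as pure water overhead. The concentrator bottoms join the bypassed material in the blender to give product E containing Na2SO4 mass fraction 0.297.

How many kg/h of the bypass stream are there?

All 2424×0.258 = 625.39 kg/h of Na2SO4 reaches E, so E = 625.39/0.297 = 2105.7 kg/h and vapour = 318.3 kg/h.
The evaporator receives (1−α)·2424 of feed at 0.742 water and removes 0.851 of that water:
0.851×0.742×(1−α)×2424 = 318.3
(1−α) = 318.3/1530.6 = 0.2080;  α = 0.7920.
Bypass flow = 0.7920×2424 = 1919.9 kg/h.

1920 kg/h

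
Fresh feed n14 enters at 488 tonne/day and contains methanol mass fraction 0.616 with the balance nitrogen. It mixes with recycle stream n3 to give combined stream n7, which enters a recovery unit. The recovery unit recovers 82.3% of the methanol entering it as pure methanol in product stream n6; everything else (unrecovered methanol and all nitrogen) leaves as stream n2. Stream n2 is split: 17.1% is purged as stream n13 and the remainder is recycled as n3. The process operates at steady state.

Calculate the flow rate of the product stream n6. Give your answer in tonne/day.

289.9 tonne/day

methanol in n7: m_A = 488×0.616 + (1−0.171)·(1−0.823)·m_A, so m_A = 300.61/0.8533 = 352.3 tonne/day.
Product n6 = 0.823×352.3 = 289.94 tonne/day.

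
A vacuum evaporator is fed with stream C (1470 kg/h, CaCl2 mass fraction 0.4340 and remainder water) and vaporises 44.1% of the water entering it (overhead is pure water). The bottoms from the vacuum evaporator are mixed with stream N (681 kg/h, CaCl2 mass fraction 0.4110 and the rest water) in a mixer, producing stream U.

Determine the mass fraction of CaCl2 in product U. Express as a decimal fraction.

Vapour removed = 0.441×0.566×1470 = 366.92 kg/h; concentrate = 1103.1 kg/h.
CaCl2 reaching the mixer = 637.98 (from concentrate) + 681×0.411 = 917.87 kg/h.
Product flow = 1103.1 + 681 = 1784.1 kg/h; CaCl2 fraction = 0.5145.

0.5145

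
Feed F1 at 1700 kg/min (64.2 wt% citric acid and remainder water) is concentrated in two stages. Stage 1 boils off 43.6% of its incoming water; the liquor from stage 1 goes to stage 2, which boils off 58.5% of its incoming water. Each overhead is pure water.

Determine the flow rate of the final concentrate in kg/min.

1234 kg/min

water in feed = 1700×0.358 = 608.6 kg/min.
After stage 1: water left = (1−0.436)×608.6 = 343.25; stream total = 1434.7 kg/min.
After stage 2: water left = (1−0.585)×343.25 = 142.45; final concentrate = 1233.8 kg/min.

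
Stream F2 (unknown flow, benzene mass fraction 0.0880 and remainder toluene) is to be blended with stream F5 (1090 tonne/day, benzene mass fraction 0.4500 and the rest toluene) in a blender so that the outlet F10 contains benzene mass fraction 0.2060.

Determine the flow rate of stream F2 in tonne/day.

2254 tonne/day

Let F2 be the unknown flow. Total out = 1090 + F2.
benzene balance: 490.5 + 0.088·F2 = 0.206·(1090 + F2)
(0.088 − 0.206)·F2 = 0.206×1090 − 490.5 = -265.96
F2 = -265.96 / -0.118 = 2253.9 tonne/day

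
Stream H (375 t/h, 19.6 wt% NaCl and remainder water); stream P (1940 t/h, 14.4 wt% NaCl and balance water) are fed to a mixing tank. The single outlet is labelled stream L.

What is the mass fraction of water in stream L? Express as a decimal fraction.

Total flow out = 375 + 1940 = 2315 t/h.
water in = 375×0.804 + 1940×0.856 = 1962.1 t/h.
water mass fraction in L = 1962.1/2315 = 0.848.

0.848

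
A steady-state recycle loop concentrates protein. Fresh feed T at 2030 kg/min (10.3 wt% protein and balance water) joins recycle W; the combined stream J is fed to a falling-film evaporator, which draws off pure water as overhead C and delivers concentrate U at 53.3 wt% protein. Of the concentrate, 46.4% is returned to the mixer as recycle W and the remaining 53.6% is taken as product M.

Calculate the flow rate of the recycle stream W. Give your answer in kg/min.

339.6 kg/min

Overall protein balance (none leaves overhead): protein in fresh feed = protein in product, i.e. 2030×0.103 = (1−0.464)·U·0.533.
U = 209.09/(0.533×0.536) = 731.88 kg/min.
Recycle W = 0.464×731.88 = 339.59 kg/min.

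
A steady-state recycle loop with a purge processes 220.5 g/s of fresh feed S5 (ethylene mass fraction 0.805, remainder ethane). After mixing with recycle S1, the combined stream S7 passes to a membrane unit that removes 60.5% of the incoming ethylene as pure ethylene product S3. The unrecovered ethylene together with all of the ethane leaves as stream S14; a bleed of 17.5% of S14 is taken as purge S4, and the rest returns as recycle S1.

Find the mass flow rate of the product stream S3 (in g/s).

159.3 g/s

ethylene in S7: m_A = 220.5×0.805 + (1−0.175)·(1−0.605)·m_A, so m_A = 177.5/0.6741 = 263.31 g/s.
Product S3 = 0.605×263.31 = 159.3 g/s.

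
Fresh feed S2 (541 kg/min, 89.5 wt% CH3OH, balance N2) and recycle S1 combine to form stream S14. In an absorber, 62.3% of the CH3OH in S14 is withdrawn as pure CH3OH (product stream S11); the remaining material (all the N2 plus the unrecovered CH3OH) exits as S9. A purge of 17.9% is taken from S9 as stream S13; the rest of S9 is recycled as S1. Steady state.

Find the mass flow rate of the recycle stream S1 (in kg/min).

N2 enters only via S2 and leaves only via the purge: 541×0.105 = 0.179×(N2 in S9), and the absorber passes all N2, so N2 in S14 = N2 in S9 = 317.35 kg/min.
CH3OH in S14: m_A = 541×0.895 + (1−0.179)·(1−0.623)·m_A, so m_A = 484.19/0.6905 = 701.24 kg/min.
S9 = (1−0.623)×701.24 + 317.35 = 581.71 kg/min.
Recycle S1 = (1−0.179)×581.71 = 477.59 kg/min.

477.6 kg/min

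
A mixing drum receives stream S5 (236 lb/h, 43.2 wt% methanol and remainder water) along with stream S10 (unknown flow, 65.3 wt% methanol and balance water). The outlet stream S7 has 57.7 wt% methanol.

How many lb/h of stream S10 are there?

450.3 lb/h

Let S10 be the unknown flow. Total out = 236 + S10.
methanol balance: 101.95 + 0.653·S10 = 0.577·(236 + S10)
(0.653 − 0.577)·S10 = 0.577×236 − 101.95 = 34.22
S10 = 34.22 / 0.076 = 450.26 lb/h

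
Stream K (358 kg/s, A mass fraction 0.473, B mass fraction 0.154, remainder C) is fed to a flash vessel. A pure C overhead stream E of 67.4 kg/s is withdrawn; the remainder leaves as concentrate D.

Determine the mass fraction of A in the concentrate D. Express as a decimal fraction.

A is not removed: 358×0.473 = 169.33 kg/s of A enters D.
Concentrate = 358 − 67.4 = 290.6 kg/s.
Mass fraction = 169.33/290.6 = 0.583.

0.583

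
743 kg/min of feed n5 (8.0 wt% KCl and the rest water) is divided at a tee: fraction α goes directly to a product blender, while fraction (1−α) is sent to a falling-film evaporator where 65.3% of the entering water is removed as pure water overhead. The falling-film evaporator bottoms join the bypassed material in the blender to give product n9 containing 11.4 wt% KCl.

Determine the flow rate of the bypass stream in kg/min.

374.1 kg/min

All 743×0.080 = 59.44 kg/min of KCl reaches n9, so n9 = 59.44/0.114 = 521.4 kg/min and vapour = 221.6 kg/min.
The evaporator receives (1−α)·743 of feed at 0.920 water and removes 0.653 of that water:
0.653×0.920×(1−α)×743 = 221.6
(1−α) = 221.6/446.36 = 0.4964;  α = 0.5036.
Bypass flow = 0.5036×743 = 374.14 kg/min.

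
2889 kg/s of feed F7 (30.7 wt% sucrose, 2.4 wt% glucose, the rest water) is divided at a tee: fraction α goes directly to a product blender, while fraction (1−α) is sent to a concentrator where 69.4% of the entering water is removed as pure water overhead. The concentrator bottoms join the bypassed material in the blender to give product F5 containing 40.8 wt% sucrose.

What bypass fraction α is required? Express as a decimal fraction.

All 2889×0.307 = 886.92 kg/s of sucrose reaches F5, so F5 = 886.92/0.408 = 2173.8 kg/s and vapour = 715.17 kg/s.
The evaporator receives (1−α)·2889 of feed at 0.669 water and removes 0.694 of that water:
0.694×0.669×(1−α)×2889 = 715.17
(1−α) = 715.17/1341.3 = 0.5332;  α = 0.4668.

0.467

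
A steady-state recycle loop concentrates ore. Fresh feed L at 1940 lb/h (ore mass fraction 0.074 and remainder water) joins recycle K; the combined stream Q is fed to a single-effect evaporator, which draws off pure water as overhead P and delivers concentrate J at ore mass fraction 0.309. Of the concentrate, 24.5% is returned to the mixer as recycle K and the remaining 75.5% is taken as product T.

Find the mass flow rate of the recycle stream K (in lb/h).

Overall ore balance (none leaves overhead): ore in fresh feed = ore in product, i.e. 1940×0.074 = (1−0.245)·J·0.309.
J = 143.56/(0.309×0.755) = 615.36 lb/h.
Recycle K = 0.245×615.36 = 150.76 lb/h.

150.8 lb/h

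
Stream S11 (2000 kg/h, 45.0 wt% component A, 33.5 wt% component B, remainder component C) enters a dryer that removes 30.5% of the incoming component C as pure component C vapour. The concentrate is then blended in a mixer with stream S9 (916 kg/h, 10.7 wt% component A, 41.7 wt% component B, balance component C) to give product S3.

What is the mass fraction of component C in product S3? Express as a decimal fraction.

0.264

Vapour removed = 0.305×0.215×2000 = 131.15 kg/h; concentrate = 1868.8 kg/h.
component C reaching the mixer = 298.85 (from concentrate) + 916×0.476 = 734.87 kg/h.
Product flow = 1868.8 + 916 = 2784.8 kg/h; component C fraction = 0.264.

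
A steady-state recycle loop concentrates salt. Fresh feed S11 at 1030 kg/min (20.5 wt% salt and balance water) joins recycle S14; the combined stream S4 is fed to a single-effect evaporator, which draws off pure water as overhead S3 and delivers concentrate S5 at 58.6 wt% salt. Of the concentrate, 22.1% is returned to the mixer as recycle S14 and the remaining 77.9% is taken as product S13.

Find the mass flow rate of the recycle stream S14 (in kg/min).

Overall salt balance (none leaves overhead): salt in fresh feed = salt in product, i.e. 1030×0.205 = (1−0.221)·S5·0.586.
S5 = 211.15/(0.586×0.779) = 462.55 kg/min.
Recycle S14 = 0.221×462.55 = 102.22 kg/min.

102.2 kg/min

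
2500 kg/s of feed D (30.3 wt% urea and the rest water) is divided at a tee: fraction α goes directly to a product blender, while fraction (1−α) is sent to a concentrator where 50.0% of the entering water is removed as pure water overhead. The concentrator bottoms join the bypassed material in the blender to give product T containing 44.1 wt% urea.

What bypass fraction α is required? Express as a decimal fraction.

0.102

All 2500×0.303 = 757.5 kg/s of urea reaches T, so T = 757.5/0.441 = 1717.7 kg/s and vapour = 782.31 kg/s.
The evaporator receives (1−α)·2500 of feed at 0.697 water and removes 0.500 of that water:
0.500×0.697×(1−α)×2500 = 782.31
(1−α) = 782.31/871.25 = 0.8979;  α = 0.1021.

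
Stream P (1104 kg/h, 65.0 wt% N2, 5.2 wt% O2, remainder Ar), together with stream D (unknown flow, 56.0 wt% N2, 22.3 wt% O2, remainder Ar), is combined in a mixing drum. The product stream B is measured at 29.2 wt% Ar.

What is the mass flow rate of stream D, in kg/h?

88.32 kg/h

Let D be the unknown flow. Total out = 1104 + D.
Ar balance: 328.99 + 0.217·D = 0.292·(1104 + D)
(0.217 − 0.292)·D = 0.292×1104 − 328.99 = -6.624
D = -6.624 / -0.075 = 88.32 kg/h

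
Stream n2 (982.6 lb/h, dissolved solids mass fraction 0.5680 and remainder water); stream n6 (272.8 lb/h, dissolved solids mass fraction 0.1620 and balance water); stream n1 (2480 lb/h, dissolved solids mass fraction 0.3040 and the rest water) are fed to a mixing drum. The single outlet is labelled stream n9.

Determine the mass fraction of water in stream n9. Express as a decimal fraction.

0.6369

Total flow out = 982.6 + 272.8 + 2480 = 3735.4 lb/h.
water in = 982.6×0.432 + 272.8×0.838 + 2480×0.696 = 2379.2 lb/h.
water mass fraction in n9 = 2379.2/3735.4 = 0.6369.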